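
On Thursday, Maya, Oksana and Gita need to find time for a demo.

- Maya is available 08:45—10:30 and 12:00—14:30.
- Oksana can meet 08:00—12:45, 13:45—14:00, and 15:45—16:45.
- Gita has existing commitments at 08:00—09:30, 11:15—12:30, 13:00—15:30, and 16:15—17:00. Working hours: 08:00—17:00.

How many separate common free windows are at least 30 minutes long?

1

Gita free within 08:00–17:00: 09:30–11:15, 12:30–13:00, 15:30–16:15.
Maya ∩ Oksana: 08:45–10:30, 12:00–12:45, 13:45–14:00.
Maya ∩ Oksana ∩ Gita: 09:30–10:30, 12:30–12:45.
Windows ≥ 30 min: 09:30–10:30.
That's 1 window.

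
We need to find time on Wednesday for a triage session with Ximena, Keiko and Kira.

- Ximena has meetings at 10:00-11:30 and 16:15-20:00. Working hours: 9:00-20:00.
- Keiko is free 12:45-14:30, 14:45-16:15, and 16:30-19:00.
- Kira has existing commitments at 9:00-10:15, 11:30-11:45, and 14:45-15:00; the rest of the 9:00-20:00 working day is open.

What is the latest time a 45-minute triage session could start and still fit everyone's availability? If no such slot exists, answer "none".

15:30

Ximena free within 09:00–20:00: 09:00–10:00, 11:30–16:15.
Kira free within 09:00–20:00: 10:15–11:30, 11:45–14:45, 15:00–20:00.
Ximena ∩ Keiko: 12:45–14:30, 14:45–16:15.
Ximena ∩ Keiko ∩ Kira: 12:45–14:30, 15:00–16:15.
Windows ≥ 45 min: 12:45–14:30, 15:00–16:15.
Latest start in the last window 15:00–16:15 is 16:15 − 45 min = 15:30.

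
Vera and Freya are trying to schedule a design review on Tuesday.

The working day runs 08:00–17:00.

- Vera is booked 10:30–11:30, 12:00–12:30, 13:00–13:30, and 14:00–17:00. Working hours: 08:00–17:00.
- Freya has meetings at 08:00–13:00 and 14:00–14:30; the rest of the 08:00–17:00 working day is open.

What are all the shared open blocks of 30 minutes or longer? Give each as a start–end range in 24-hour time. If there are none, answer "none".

Vera free within 08:00–17:00: 08:00–10:30, 11:30–12:00, 12:30–13:00, 13:30–14:00.
Freya free within 08:00–17:00: 13:00–14:00, 14:30–17:00.
Vera ∩ Freya: 13:30–14:00.
Windows ≥ 30 min: 13:30–14:00.

13:30–14:00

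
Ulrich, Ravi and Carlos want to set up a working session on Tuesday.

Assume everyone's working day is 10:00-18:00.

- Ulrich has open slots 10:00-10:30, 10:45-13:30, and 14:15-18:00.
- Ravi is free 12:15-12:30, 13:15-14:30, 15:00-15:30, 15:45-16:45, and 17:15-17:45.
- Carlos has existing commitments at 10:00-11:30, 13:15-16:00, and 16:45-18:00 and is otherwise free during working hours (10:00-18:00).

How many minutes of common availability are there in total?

60 minutes

Carlos free within 10:00–18:00: 11:30–13:15, 16:00–16:45.
Ulrich ∩ Ravi: 12:15–12:30, 13:15–13:30, 14:15–14:30, 15:00–15:30, 15:45–16:45, 17:15–17:45.
Ulrich ∩ Ravi ∩ Carlos: 12:15–12:30, 16:00–16:45.
Total common minutes: 15 + 45 = 60.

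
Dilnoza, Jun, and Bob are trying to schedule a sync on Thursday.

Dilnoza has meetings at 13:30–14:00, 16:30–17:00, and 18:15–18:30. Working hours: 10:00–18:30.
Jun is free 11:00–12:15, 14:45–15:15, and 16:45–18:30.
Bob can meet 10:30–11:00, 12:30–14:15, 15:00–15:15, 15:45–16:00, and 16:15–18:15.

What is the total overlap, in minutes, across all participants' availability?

90 minutes

Dilnoza free within 10:00–18:30: 10:00–13:30, 14:00–16:30, 17:00–18:15.
Dilnoza ∩ Jun: 11:00–12:15, 14:45–15:15, 17:00–18:15.
Dilnoza ∩ Jun ∩ Bob: 15:00–15:15, 17:00–18:15.
Total common minutes: 15 + 75 = 90.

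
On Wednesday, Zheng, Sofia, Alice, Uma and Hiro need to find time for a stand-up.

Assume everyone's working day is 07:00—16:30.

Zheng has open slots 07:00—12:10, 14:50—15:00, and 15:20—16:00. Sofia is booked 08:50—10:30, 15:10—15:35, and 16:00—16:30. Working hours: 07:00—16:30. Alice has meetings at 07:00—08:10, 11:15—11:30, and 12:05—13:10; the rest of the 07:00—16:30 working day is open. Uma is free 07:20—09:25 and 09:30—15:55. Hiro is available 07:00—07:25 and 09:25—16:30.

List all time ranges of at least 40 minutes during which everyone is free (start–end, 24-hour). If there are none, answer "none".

Sofia free within 07:00–16:30: 07:00–08:50, 10:30–15:10, 15:35–16:00.
Alice free within 07:00–16:30: 08:10–11:15, 11:30–12:05, 13:10–16:30.
Zheng ∩ Sofia: 07:00–08:50, 10:30–12:10, 14:50–15:00, 15:35–16:00.
Zheng ∩ Sofia ∩ Alice: 08:10–08:50, 10:30–11:15, 11:30–12:05, 14:50–15:00, 15:35–16:00.
Zheng ∩ Sofia ∩ Alice ∩ Uma: 08:10–08:50, 10:30–11:15, 11:30–12:05, 14:50–15:00, 15:35–15:55.
Zheng ∩ Sofia ∩ Alice ∩ Uma ∩ Hiro: 10:30–11:15, 11:30–12:05, 14:50–15:00, 15:35–15:55.
Windows ≥ 40 min: 10:30–11:15.

10:30–11:15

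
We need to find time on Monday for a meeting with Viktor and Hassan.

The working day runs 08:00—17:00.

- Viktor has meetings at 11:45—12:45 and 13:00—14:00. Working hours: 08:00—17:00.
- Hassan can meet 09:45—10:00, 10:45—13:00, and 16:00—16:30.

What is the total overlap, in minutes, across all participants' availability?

Viktor free within 08:00–17:00: 08:00–11:45, 12:45–13:00, 14:00–17:00.
Viktor ∩ Hassan: 09:45–10:00, 10:45–11:45, 12:45–13:00, 16:00–16:30.
Total common minutes: 15 + 60 + 15 + 30 = 120.

120 minutes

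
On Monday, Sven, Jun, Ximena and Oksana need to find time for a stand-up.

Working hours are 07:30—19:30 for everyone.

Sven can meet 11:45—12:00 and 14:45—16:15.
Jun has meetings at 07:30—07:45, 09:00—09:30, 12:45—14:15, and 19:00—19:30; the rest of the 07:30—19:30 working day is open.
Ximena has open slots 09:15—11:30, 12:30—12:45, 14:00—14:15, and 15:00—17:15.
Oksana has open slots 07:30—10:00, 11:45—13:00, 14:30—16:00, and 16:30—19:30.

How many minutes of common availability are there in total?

Jun free within 07:30–19:30: 07:45–09:00, 09:30–12:45, 14:15–19:00.
Sven ∩ Jun: 11:45–12:00, 14:45–16:15.
Sven ∩ Jun ∩ Ximena: 15:00–16:15.
Sven ∩ Jun ∩ Ximena ∩ Oksana: 15:00–16:00.
Total common minutes: 60.

60 minutes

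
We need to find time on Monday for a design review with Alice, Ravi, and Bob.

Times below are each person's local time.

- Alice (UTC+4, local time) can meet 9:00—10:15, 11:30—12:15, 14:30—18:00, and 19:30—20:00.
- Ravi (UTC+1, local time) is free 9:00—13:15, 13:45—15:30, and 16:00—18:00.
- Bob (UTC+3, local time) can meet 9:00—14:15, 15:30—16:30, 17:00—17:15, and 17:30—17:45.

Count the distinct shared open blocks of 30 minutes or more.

2

Alice → UTC: 05:00–06:15, 07:30–08:15, 10:30–14:00, 15:30–16:00.
Ravi → UTC: 08:00–12:15, 12:45–14:30, 15:00–17:00.
Bob → UTC: 06:00–11:15, 12:30–13:30, 14:00–14:15, 14:30–14:45.
Alice ∩ Ravi: 08:00–08:15, 10:30–12:15, 12:45–14:00, 15:30–16:00.
Alice ∩ Ravi ∩ Bob: 08:00–08:15, 10:30–11:15, 12:45–13:30.
Windows ≥ 30 min: 10:30–11:15, 12:45–13:30.
That's 2 windows.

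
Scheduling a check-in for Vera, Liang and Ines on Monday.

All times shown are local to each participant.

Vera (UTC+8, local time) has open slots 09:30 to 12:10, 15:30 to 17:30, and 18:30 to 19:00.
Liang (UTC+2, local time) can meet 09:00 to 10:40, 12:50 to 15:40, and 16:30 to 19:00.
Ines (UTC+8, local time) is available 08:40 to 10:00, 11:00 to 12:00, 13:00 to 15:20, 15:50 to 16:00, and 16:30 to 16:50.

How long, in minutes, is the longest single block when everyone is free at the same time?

10 minutes

Vera → UTC: 01:30–04:10, 07:30–09:30, 10:30–11:00.
Liang → UTC: 07:00–08:40, 10:50–13:40, 14:30–17:00.
Ines → UTC: 00:40–02:00, 03:00–04:00, 05:00–07:20, 07:50–08:00, 08:30–08:50.
Vera ∩ Liang: 07:30–08:40, 10:50–11:00.
Vera ∩ Liang ∩ Ines: 07:50–08:00, 08:30–08:40.
Common window lengths: 10, 10 min; longest is 10.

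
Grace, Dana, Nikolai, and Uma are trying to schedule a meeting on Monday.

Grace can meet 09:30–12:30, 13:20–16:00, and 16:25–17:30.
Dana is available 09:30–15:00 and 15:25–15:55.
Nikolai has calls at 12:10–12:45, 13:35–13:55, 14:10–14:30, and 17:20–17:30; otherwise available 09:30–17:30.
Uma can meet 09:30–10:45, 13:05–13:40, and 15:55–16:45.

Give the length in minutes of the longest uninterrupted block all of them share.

75 minutes

Nikolai free within 09:30–17:30: 09:30–12:10, 12:45–13:35, 13:55–14:10, 14:30–17:20.
Grace ∩ Dana: 09:30–12:30, 13:20–15:00, 15:25–15:55.
Grace ∩ Dana ∩ Nikolai: 09:30–12:10, 13:20–13:35, 13:55–14:10, 14:30–15:00, 15:25–15:55.
Grace ∩ Dana ∩ Nikolai ∩ Uma: 09:30–10:45, 13:20–13:35.
Common window lengths: 75, 15 min; longest is 75.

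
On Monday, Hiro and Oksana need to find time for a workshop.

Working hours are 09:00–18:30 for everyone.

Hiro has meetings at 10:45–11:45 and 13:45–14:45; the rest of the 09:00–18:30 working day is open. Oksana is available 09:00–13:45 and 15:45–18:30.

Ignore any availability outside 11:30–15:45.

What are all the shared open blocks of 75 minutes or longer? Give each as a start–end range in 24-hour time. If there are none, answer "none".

Hiro free within 09:00–18:30: 09:00–10:45, 11:45–13:45, 14:45–18:30.
Hiro ∩ Oksana: 09:00–10:45, 11:45–13:45, 15:45–18:30.
Restricted to 11:30–15:45: 11:45–13:45.
Windows ≥ 75 min: 11:45–13:45.

11:45–13:45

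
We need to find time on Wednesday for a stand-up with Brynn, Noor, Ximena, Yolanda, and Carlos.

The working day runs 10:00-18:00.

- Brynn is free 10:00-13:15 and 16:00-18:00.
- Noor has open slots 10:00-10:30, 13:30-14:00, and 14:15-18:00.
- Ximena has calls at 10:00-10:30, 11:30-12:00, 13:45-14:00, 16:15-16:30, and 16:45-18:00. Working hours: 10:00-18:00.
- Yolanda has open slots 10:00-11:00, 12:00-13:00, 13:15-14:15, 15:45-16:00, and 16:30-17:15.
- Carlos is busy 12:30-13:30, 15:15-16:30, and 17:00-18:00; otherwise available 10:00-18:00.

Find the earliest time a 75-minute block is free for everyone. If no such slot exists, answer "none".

none

Ximena free within 10:00–18:00: 10:30–11:30, 12:00–13:45, 14:00–16:15, 16:30–16:45.
Carlos free within 10:00–18:00: 10:00–12:30, 13:30–15:15, 16:30–17:00.
Brynn ∩ Noor: 10:00–10:30, 16:00–18:00.
Brynn ∩ Noor ∩ Ximena: 16:00–16:15, 16:30–16:45.
Brynn ∩ Noor ∩ Ximena ∩ Yolanda: 16:30–16:45.
Brynn ∩ Noor ∩ Ximena ∩ Yolanda ∩ Carlos: 16:30–16:45.
Windows ≥ 75 min: (none).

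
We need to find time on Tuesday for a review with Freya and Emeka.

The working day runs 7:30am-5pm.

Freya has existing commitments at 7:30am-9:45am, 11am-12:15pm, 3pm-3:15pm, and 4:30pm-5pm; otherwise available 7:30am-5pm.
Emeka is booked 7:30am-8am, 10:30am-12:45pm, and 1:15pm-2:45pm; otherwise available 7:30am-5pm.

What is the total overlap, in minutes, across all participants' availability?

Freya free within 07:30–17:00: 09:45–11:00, 12:15–15:00, 15:15–16:30.
Emeka free within 07:30–17:00: 08:00–10:30, 12:45–13:15, 14:45–17:00.
Freya ∩ Emeka: 09:45–10:30, 12:45–13:15, 14:45–15:00, 15:15–16:30.
Total common minutes: 45 + 30 + 15 + 75 = 165.

165 minutes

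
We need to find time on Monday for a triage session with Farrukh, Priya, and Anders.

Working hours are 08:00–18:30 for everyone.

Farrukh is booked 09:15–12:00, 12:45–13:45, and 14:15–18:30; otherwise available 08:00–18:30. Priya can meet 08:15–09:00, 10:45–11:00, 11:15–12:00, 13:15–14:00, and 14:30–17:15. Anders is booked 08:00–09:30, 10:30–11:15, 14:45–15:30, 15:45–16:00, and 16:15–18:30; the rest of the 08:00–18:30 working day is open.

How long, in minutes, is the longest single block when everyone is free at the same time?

Farrukh free within 08:00–18:30: 08:00–09:15, 12:00–12:45, 13:45–14:15.
Anders free within 08:00–18:30: 09:30–10:30, 11:15–14:45, 15:30–15:45, 16:00–16:15.
Farrukh ∩ Priya: 08:15–09:00, 13:45–14:00.
Farrukh ∩ Priya ∩ Anders: 13:45–14:00.
Single common window of 15 minutes.

15 minutes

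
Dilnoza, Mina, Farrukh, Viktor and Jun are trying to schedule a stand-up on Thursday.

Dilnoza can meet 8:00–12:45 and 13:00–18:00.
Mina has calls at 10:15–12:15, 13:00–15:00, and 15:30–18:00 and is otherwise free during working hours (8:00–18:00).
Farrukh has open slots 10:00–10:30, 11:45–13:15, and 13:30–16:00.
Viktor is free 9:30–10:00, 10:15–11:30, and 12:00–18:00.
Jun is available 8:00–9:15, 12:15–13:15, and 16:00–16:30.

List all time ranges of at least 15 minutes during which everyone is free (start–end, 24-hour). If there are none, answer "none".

12:15–12:45

Mina free within 08:00–18:00: 08:00–10:15, 12:15–13:00, 15:00–15:30.
Dilnoza ∩ Mina: 08:00–10:15, 12:15–12:45, 15:00–15:30.
Dilnoza ∩ Mina ∩ Farrukh: 10:00–10:15, 12:15–12:45, 15:00–15:30.
Dilnoza ∩ Mina ∩ Farrukh ∩ Viktor: 12:15–12:45, 15:00–15:30.
Dilnoza ∩ Mina ∩ Farrukh ∩ Viktor ∩ Jun: 12:15–12:45.
Windows ≥ 15 min: 12:15–12:45.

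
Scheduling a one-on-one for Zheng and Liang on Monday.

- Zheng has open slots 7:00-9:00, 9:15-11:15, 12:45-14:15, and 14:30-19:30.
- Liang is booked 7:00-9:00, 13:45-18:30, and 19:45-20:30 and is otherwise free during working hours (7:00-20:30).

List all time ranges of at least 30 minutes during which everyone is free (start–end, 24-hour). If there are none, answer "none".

Liang free within 07:00–20:30: 09:00–13:45, 18:30–19:45.
Zheng ∩ Liang: 09:15–11:15, 12:45–13:45, 18:30–19:30.
Windows ≥ 30 min: 09:15–11:15, 12:45–13:45, 18:30–19:30.

09:15–11:15, 12:45–13:45, 18:30–19:30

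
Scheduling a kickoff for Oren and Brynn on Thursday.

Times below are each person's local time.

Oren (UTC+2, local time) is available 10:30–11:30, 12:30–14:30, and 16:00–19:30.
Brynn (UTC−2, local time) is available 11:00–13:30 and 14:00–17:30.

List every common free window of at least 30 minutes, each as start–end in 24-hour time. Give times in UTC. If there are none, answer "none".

14:00–15:30, 16:00–17:30

Oren → UTC: 08:30–09:30, 10:30–12:30, 14:00–17:30.
Brynn → UTC: 13:00–15:30, 16:00–19:30.
Oren ∩ Brynn: 14:00–15:30, 16:00–17:30.
Windows ≥ 30 min: 14:00–15:30, 16:00–17:30.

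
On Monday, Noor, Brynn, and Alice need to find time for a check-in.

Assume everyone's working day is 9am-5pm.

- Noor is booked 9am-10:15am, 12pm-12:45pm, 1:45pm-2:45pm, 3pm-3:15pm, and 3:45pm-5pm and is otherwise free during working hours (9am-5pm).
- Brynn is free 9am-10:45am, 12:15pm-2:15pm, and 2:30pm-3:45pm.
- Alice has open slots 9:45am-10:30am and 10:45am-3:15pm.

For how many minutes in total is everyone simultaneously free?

Noor free within 09:00–17:00: 10:15–12:00, 12:45–13:45, 14:45–15:00, 15:15–15:45.
Noor ∩ Brynn: 10:15–10:45, 12:45–13:45, 14:45–15:00, 15:15–15:45.
Noor ∩ Brynn ∩ Alice: 10:15–10:30, 12:45–13:45, 14:45–15:00.
Total common minutes: 15 + 60 + 15 = 90.

90 minutes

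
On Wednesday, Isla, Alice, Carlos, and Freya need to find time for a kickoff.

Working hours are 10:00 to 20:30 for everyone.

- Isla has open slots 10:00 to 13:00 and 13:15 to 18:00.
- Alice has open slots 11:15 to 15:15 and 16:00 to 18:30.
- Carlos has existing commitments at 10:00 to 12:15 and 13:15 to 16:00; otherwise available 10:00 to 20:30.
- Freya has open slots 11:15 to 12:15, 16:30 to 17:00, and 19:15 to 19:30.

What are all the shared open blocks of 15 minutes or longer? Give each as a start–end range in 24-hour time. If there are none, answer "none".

16:30–17:00

Carlos free within 10:00–20:30: 12:15–13:15, 16:00–20:30.
Isla ∩ Alice: 11:15–13:00, 13:15–15:15, 16:00–18:00.
Isla ∩ Alice ∩ Carlos: 12:15–13:00, 16:00–18:00.
Isla ∩ Alice ∩ Carlos ∩ Freya: 16:30–17:00.
Windows ≥ 15 min: 16:30–17:00.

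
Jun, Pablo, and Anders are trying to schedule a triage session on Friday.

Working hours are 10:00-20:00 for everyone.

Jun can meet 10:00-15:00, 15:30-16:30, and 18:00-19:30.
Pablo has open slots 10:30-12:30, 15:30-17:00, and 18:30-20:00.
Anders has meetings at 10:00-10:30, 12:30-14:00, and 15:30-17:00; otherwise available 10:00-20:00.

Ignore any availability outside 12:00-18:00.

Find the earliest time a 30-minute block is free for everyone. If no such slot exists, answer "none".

12:00

Anders free within 10:00–20:00: 10:30–12:30, 14:00–15:30, 17:00–20:00.
Jun ∩ Pablo: 10:30–12:30, 15:30–16:30, 18:30–19:30.
Jun ∩ Pablo ∩ Anders: 10:30–12:30, 18:30–19:30.
Restricted to 12:00–18:00: 12:00–12:30.
Windows ≥ 30 min: 12:00–12:30.
Earliest such window starts at 12:00.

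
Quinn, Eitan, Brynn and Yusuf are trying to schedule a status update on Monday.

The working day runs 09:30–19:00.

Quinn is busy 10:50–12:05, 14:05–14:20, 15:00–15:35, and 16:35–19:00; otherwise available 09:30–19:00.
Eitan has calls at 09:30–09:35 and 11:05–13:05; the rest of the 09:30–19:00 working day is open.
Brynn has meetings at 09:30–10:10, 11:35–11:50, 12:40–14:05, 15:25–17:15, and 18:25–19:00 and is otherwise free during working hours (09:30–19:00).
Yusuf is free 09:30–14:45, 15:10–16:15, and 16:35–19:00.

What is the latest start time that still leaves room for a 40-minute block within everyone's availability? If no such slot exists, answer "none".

Quinn free within 09:30–19:00: 09:30–10:50, 12:05–14:05, 14:20–15:00, 15:35–16:35.
Eitan free within 09:30–19:00: 09:35–11:05, 13:05–19:00.
Brynn free within 09:30–19:00: 10:10–11:35, 11:50–12:40, 14:05–15:25, 17:15–18:25.
Quinn ∩ Eitan: 09:35–10:50, 13:05–14:05, 14:20–15:00, 15:35–16:35.
Quinn ∩ Eitan ∩ Brynn: 10:10–10:50, 14:20–15:00.
Quinn ∩ Eitan ∩ Brynn ∩ Yusuf: 10:10–10:50, 14:20–14:45.
Windows ≥ 40 min: 10:10–10:50.
Latest start in the last window 10:10–10:50 is 10:50 − 40 min = 10:10.

10:10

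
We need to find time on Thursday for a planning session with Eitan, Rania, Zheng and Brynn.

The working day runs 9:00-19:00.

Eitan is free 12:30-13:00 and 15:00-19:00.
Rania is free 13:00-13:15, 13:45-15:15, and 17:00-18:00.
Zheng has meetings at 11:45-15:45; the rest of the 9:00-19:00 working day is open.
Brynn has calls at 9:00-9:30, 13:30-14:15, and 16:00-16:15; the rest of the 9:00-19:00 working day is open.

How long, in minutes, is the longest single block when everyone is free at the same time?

Zheng free within 09:00–19:00: 09:00–11:45, 15:45–19:00.
Brynn free within 09:00–19:00: 09:30–13:30, 14:15–16:00, 16:15–19:00.
Eitan ∩ Rania: 15:00–15:15, 17:00–18:00.
Eitan ∩ Rania ∩ Zheng: 17:00–18:00.
Eitan ∩ Rania ∩ Zheng ∩ Brynn: 17:00–18:00.
Single common window of 60 minutes.

60 minutes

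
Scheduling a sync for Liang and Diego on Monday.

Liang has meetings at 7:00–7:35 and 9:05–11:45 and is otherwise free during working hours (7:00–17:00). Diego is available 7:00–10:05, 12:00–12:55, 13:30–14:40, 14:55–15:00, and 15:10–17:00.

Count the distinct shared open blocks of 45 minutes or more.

Liang free within 07:00–17:00: 07:35–09:05, 11:45–17:00.
Liang ∩ Diego: 07:35–09:05, 12:00–12:55, 13:30–14:40, 14:55–15:00, 15:10–17:00.
Windows ≥ 45 min: 07:35–09:05, 12:00–12:55, 13:30–14:40, 15:10–17:00.
That's 4 windows.

4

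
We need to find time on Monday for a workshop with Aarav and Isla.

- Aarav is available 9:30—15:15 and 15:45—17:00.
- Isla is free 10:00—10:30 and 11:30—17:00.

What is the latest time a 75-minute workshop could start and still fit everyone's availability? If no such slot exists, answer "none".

Aarav ∩ Isla: 10:00–10:30, 11:30–15:15, 15:45–17:00.
Windows ≥ 75 min: 11:30–15:15, 15:45–17:00.
Latest start in the last window 15:45–17:00 is 17:00 − 75 min = 15:45.

15:45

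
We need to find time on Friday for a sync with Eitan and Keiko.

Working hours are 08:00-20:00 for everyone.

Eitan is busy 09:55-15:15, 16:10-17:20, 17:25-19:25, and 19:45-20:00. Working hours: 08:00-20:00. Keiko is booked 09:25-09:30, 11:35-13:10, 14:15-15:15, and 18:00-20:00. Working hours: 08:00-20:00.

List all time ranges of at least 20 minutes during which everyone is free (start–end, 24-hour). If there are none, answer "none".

Eitan free within 08:00–20:00: 08:00–09:55, 15:15–16:10, 17:20–17:25, 19:25–19:45.
Keiko free within 08:00–20:00: 08:00–09:25, 09:30–11:35, 13:10–14:15, 15:15–18:00.
Eitan ∩ Keiko: 08:00–09:25, 09:30–09:55, 15:15–16:10, 17:20–17:25.
Windows ≥ 20 min: 08:00–09:25, 09:30–09:55, 15:15–16:10.

08:00–09:25, 09:30–09:55, 15:15–16:10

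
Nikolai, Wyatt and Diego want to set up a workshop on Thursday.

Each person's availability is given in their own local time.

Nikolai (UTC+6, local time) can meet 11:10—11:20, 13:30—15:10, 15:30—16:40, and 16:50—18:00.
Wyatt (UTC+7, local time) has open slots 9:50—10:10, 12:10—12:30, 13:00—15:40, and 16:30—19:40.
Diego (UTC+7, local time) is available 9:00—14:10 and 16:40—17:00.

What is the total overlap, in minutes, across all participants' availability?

Nikolai → UTC: 05:10–05:20, 07:30–09:10, 09:30–10:40, 10:50–12:00.
Wyatt → UTC: 02:50–03:10, 05:10–05:30, 06:00–08:40, 09:30–12:40.
Diego → UTC: 02:00–07:10, 09:40–10:00.
Nikolai ∩ Wyatt: 05:10–05:20, 07:30–08:40, 09:30–10:40, 10:50–12:00.
Nikolai ∩ Wyatt ∩ Diego: 05:10–05:20, 09:40–10:00.
Total common minutes: 10 + 20 = 30.

30 minutes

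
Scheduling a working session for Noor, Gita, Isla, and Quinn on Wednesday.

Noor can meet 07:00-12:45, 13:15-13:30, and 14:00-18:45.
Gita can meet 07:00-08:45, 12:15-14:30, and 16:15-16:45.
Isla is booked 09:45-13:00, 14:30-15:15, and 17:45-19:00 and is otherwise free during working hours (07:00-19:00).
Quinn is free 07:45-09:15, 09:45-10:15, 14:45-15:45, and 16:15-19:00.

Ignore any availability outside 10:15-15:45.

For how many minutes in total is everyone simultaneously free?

0 minutes

Isla free within 07:00–19:00: 07:00–09:45, 13:00–14:30, 15:15–17:45.
Noor ∩ Gita: 07:00–08:45, 12:15–12:45, 13:15–13:30, 14:00–14:30, 16:15–16:45.
Noor ∩ Gita ∩ Isla: 07:00–08:45, 13:15–13:30, 14:00–14:30, 16:15–16:45.
Noor ∩ Gita ∩ Isla ∩ Quinn: 07:45–08:45, 16:15–16:45.
Restricted to 10:15–15:45: (none).
Total common minutes: 0.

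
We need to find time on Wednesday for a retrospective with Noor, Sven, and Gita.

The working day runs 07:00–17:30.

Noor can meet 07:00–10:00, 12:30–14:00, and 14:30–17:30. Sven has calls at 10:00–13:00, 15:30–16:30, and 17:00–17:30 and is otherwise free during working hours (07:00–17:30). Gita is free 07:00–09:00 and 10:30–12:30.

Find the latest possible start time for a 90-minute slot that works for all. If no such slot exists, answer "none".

Sven free within 07:00–17:30: 07:00–10:00, 13:00–15:30, 16:30–17:00.
Noor ∩ Sven: 07:00–10:00, 13:00–14:00, 14:30–15:30, 16:30–17:00.
Noor ∩ Sven ∩ Gita: 07:00–09:00.
Windows ≥ 90 min: 07:00–09:00.
Latest start in the last window 07:00–09:00 is 09:00 − 90 min = 07:30.

07:30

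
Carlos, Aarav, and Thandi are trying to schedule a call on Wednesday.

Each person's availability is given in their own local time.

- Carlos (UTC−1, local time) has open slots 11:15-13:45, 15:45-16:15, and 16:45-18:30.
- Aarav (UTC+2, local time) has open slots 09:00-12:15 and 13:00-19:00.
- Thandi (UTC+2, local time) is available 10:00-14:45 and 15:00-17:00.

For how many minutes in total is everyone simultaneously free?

Carlos → UTC: 12:15–14:45, 16:45–17:15, 17:45–19:30.
Aarav → UTC: 07:00–10:15, 11:00–17:00.
Thandi → UTC: 08:00–12:45, 13:00–15:00.
Carlos ∩ Aarav: 12:15–14:45, 16:45–17:00.
Carlos ∩ Aarav ∩ Thandi: 12:15–12:45, 13:00–14:45.
Total common minutes: 30 + 105 = 135.

135 minutes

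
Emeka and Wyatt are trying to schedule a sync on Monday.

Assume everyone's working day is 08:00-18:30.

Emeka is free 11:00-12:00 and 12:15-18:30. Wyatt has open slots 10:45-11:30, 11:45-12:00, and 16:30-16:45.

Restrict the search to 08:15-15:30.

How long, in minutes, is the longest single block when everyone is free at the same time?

30 minutes

Emeka ∩ Wyatt: 11:00–11:30, 11:45–12:00, 16:30–16:45.
Restricted to 08:15–15:30: 11:00–11:30, 11:45–12:00.
Common window lengths: 30, 15 min; longest is 30.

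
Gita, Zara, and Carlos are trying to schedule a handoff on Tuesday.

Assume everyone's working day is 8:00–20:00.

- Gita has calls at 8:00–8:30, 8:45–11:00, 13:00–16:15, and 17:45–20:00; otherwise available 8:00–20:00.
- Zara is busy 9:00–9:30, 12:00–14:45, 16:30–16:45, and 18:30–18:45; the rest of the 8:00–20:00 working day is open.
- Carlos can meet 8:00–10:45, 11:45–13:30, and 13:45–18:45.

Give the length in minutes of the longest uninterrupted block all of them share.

Gita free within 08:00–20:00: 08:30–08:45, 11:00–13:00, 16:15–17:45.
Zara free within 08:00–20:00: 08:00–09:00, 09:30–12:00, 14:45–16:30, 16:45–18:30, 18:45–20:00.
Gita ∩ Zara: 08:30–08:45, 11:00–12:00, 16:15–16:30, 16:45–17:45.
Gita ∩ Zara ∩ Carlos: 08:30–08:45, 11:45–12:00, 16:15–16:30, 16:45–17:45.
Common window lengths: 15, 15, 15, 60 min; longest is 60.

60 minutes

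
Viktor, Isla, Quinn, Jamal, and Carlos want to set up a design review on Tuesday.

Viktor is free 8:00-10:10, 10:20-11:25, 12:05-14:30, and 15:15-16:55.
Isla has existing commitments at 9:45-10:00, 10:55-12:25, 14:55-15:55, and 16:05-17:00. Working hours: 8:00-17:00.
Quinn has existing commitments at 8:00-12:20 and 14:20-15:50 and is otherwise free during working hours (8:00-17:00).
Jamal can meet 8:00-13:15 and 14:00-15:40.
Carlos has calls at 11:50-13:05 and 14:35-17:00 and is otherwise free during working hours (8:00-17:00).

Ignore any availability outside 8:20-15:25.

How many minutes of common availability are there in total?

30 minutes

Isla free within 08:00–17:00: 08:00–09:45, 10:00–10:55, 12:25–14:55, 15:55–16:05.
Quinn free within 08:00–17:00: 12:20–14:20, 15:50–17:00.
Carlos free within 08:00–17:00: 08:00–11:50, 13:05–14:35.
Viktor ∩ Isla: 08:00–09:45, 10:00–10:10, 10:20–10:55, 12:25–14:30, 15:55–16:05.
Viktor ∩ Isla ∩ Quinn: 12:25–14:20, 15:55–16:05.
Viktor ∩ Isla ∩ Quinn ∩ Jamal: 12:25–13:15, 14:00–14:20.
Viktor ∩ Isla ∩ Quinn ∩ Jamal ∩ Carlos: 13:05–13:15, 14:00–14:20.
Restricted to 08:20–15:25: 13:05–13:15, 14:00–14:20.
Total common minutes: 10 + 20 = 30.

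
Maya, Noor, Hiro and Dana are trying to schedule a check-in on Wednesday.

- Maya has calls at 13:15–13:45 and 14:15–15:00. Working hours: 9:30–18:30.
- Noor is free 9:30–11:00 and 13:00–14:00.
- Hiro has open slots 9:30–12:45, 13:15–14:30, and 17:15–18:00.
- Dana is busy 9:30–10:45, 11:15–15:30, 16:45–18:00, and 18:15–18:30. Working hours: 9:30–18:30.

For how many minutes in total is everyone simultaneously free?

Maya free within 09:30–18:30: 09:30–13:15, 13:45–14:15, 15:00–18:30.
Dana free within 09:30–18:30: 10:45–11:15, 15:30–16:45, 18:00–18:15.
Maya ∩ Noor: 09:30–11:00, 13:00–13:15, 13:45–14:00.
Maya ∩ Noor ∩ Hiro: 09:30–11:00, 13:45–14:00.
Maya ∩ Noor ∩ Hiro ∩ Dana: 10:45–11:00.
Total common minutes: 15.

15 minutes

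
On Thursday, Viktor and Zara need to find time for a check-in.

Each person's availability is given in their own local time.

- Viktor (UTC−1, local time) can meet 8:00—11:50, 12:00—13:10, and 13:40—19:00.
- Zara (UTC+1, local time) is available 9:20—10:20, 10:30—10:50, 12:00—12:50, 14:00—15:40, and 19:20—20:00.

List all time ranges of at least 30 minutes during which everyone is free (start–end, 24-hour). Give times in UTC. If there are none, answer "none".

Viktor → UTC: 09:00–12:50, 13:00–14:10, 14:40–20:00.
Zara → UTC: 08:20–09:20, 09:30–09:50, 11:00–11:50, 13:00–14:40, 18:20–19:00.
Viktor ∩ Zara: 09:00–09:20, 09:30–09:50, 11:00–11:50, 13:00–14:10, 18:20–19:00.
Windows ≥ 30 min: 11:00–11:50, 13:00–14:10, 18:20–19:00.

11:00–11:50, 13:00–14:10, 18:20–19:00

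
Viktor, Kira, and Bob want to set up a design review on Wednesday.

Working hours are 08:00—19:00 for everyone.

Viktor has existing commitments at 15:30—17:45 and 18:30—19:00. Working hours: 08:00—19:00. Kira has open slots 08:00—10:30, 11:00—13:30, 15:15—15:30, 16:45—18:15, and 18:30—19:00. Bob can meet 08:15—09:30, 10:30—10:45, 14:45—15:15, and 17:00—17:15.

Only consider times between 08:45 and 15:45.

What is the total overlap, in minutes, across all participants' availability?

45 minutes

Viktor free within 08:00–19:00: 08:00–15:30, 17:45–18:30.
Viktor ∩ Kira: 08:00–10:30, 11:00–13:30, 15:15–15:30, 17:45–18:15.
Viktor ∩ Kira ∩ Bob: 08:15–09:30.
Restricted to 08:45–15:45: 08:45–09:30.
Total common minutes: 45.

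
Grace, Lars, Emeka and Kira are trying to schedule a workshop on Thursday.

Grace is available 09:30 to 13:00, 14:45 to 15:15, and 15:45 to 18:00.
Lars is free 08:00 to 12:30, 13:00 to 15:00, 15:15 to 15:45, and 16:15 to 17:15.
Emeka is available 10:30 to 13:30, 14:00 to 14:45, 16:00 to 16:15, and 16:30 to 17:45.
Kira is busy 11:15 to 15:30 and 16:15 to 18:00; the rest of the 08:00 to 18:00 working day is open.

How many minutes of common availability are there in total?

45 minutes

Kira free within 08:00–18:00: 08:00–11:15, 15:30–16:15.
Grace ∩ Lars: 09:30–12:30, 14:45–15:00, 16:15–17:15.
Grace ∩ Lars ∩ Emeka: 10:30–12:30, 16:30–17:15.
Grace ∩ Lars ∩ Emeka ∩ Kira: 10:30–11:15.
Total common minutes: 45.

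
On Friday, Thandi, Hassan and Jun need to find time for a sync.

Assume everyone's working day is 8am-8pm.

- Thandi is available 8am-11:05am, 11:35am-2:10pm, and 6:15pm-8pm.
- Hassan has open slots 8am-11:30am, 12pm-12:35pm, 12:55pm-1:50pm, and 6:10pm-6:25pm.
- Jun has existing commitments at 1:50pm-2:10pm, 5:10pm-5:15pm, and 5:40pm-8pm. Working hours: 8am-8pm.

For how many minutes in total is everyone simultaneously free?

Jun free within 08:00–20:00: 08:00–13:50, 14:10–17:10, 17:15–17:40.
Thandi ∩ Hassan: 08:00–11:05, 12:00–12:35, 12:55–13:50, 18:15–18:25.
Thandi ∩ Hassan ∩ Jun: 08:00–11:05, 12:00–12:35, 12:55–13:50.
Total common minutes: 185 + 35 + 55 = 275.

275 minutes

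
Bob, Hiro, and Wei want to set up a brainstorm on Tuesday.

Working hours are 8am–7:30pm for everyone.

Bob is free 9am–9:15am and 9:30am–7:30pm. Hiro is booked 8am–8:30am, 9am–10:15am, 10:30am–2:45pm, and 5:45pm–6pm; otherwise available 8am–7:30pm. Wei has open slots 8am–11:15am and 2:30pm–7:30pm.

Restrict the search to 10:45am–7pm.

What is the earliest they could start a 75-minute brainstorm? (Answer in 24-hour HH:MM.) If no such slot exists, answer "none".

14:45

Hiro free within 08:00–19:30: 08:30–09:00, 10:15–10:30, 14:45–17:45, 18:00–19:30.
Bob ∩ Hiro: 10:15–10:30, 14:45–17:45, 18:00–19:30.
Bob ∩ Hiro ∩ Wei: 10:15–10:30, 14:45–17:45, 18:00–19:30.
Restricted to 10:45–19:00: 14:45–17:45, 18:00–19:00.
Windows ≥ 75 min: 14:45–17:45.
Earliest such window starts at 14:45.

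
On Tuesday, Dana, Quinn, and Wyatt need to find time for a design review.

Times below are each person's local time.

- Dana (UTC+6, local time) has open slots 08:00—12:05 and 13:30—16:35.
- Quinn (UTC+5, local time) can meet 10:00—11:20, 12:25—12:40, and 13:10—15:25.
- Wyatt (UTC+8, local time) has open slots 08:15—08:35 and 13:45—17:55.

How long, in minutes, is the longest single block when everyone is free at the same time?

105 minutes

Dana → UTC: 02:00–06:05, 07:30–10:35.
Quinn → UTC: 05:00–06:20, 07:25–07:40, 08:10–10:25.
Wyatt → UTC: 00:15–00:35, 05:45–09:55.
Dana ∩ Quinn: 05:00–06:05, 07:30–07:40, 08:10–10:25.
Dana ∩ Quinn ∩ Wyatt: 05:45–06:05, 07:30–07:40, 08:10–09:55.
Common window lengths: 20, 10, 105 min; longest is 105.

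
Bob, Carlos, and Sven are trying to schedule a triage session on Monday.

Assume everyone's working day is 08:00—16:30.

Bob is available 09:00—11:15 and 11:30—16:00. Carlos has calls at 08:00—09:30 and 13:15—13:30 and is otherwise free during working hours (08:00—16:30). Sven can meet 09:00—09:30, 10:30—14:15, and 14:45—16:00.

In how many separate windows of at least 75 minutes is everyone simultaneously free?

2

Carlos free within 08:00–16:30: 09:30–13:15, 13:30–16:30.
Bob ∩ Carlos: 09:30–11:15, 11:30–13:15, 13:30–16:00.
Bob ∩ Carlos ∩ Sven: 10:30–11:15, 11:30–13:15, 13:30–14:15, 14:45–16:00.
Windows ≥ 75 min: 11:30–13:15, 14:45–16:00.
That's 2 windows.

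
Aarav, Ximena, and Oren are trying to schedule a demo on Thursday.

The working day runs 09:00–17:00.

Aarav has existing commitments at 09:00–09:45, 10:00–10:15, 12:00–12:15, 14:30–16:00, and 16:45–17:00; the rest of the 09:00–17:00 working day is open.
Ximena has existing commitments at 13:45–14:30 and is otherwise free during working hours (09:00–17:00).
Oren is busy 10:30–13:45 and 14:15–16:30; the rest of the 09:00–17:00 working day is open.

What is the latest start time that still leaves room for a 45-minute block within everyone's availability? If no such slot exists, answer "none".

Aarav free within 09:00–17:00: 09:45–10:00, 10:15–12:00, 12:15–14:30, 16:00–16:45.
Ximena free within 09:00–17:00: 09:00–13:45, 14:30–17:00.
Oren free within 09:00–17:00: 09:00–10:30, 13:45–14:15, 16:30–17:00.
Aarav ∩ Ximena: 09:45–10:00, 10:15–12:00, 12:15–13:45, 16:00–16:45.
Aarav ∩ Ximena ∩ Oren: 09:45–10:00, 10:15–10:30, 16:30–16:45.
Windows ≥ 45 min: (none).

none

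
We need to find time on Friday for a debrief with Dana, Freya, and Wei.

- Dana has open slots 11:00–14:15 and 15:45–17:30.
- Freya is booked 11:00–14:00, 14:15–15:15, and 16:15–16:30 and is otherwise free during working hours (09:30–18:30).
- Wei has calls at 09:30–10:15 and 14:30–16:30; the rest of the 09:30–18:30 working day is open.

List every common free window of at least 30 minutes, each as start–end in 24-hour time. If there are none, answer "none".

Freya free within 09:30–18:30: 09:30–11:00, 14:00–14:15, 15:15–16:15, 16:30–18:30.
Wei free within 09:30–18:30: 10:15–14:30, 16:30–18:30.
Dana ∩ Freya: 14:00–14:15, 15:45–16:15, 16:30–17:30.
Dana ∩ Freya ∩ Wei: 14:00–14:15, 16:30–17:30.
Windows ≥ 30 min: 16:30–17:30.

16:30–17:30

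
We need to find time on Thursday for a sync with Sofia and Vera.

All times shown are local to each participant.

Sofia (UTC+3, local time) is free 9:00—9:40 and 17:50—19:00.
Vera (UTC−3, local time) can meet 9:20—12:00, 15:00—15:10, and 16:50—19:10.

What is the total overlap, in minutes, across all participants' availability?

10 minutes

Sofia → UTC: 06:00–06:40, 14:50–16:00.
Vera → UTC: 12:20–15:00, 18:00–18:10, 19:50–22:10.
Sofia ∩ Vera: 14:50–15:00.
Total common minutes: 10.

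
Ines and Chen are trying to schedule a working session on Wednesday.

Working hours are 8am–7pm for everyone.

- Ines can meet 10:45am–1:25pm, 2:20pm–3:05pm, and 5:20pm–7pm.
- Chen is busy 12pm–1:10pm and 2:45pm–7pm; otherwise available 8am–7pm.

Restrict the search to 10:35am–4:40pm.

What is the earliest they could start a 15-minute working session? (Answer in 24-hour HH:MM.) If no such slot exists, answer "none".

10:45

Chen free within 08:00–19:00: 08:00–12:00, 13:10–14:45.
Ines ∩ Chen: 10:45–12:00, 13:10–13:25, 14:20–14:45.
Restricted to 10:35–16:40: 10:45–12:00, 13:10–13:25, 14:20–14:45.
Windows ≥ 15 min: 10:45–12:00, 13:10–13:25, 14:20–14:45.
Earliest such window starts at 10:45.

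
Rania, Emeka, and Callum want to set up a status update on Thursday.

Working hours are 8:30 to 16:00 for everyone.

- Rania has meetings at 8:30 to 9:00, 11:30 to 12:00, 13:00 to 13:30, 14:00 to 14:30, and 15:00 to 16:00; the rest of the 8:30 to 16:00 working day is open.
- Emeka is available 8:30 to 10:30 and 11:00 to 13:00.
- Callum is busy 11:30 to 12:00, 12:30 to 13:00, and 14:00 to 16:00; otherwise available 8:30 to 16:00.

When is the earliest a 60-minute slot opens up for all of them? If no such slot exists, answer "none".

09:00

Rania free within 08:30–16:00: 09:00–11:30, 12:00–13:00, 13:30–14:00, 14:30–15:00.
Callum free within 08:30–16:00: 08:30–11:30, 12:00–12:30, 13:00–14:00.
Rania ∩ Emeka: 09:00–10:30, 11:00–11:30, 12:00–13:00.
Rania ∩ Emeka ∩ Callum: 09:00–10:30, 11:00–11:30, 12:00–12:30.
Windows ≥ 60 min: 09:00–10:30.
Earliest such window starts at 09:00.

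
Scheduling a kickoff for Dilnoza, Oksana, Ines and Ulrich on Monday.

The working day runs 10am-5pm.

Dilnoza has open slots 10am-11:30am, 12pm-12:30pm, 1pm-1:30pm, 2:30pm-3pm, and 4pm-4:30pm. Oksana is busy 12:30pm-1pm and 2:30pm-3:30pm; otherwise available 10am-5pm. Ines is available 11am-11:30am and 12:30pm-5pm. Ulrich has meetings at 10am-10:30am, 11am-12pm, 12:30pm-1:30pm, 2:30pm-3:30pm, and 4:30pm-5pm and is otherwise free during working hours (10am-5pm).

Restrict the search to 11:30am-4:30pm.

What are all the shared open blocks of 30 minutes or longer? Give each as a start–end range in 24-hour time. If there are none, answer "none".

Oksana free within 10:00–17:00: 10:00–12:30, 13:00–14:30, 15:30–17:00.
Ulrich free within 10:00–17:00: 10:30–11:00, 12:00–12:30, 13:30–14:30, 15:30–16:30.
Dilnoza ∩ Oksana: 10:00–11:30, 12:00–12:30, 13:00–13:30, 16:00–16:30.
Dilnoza ∩ Oksana ∩ Ines: 11:00–11:30, 13:00–13:30, 16:00–16:30.
Dilnoza ∩ Oksana ∩ Ines ∩ Ulrich: 16:00–16:30.
Restricted to 11:30–16:30: 16:00–16:30.
Windows ≥ 30 min: 16:00–16:30.

16:00–16:30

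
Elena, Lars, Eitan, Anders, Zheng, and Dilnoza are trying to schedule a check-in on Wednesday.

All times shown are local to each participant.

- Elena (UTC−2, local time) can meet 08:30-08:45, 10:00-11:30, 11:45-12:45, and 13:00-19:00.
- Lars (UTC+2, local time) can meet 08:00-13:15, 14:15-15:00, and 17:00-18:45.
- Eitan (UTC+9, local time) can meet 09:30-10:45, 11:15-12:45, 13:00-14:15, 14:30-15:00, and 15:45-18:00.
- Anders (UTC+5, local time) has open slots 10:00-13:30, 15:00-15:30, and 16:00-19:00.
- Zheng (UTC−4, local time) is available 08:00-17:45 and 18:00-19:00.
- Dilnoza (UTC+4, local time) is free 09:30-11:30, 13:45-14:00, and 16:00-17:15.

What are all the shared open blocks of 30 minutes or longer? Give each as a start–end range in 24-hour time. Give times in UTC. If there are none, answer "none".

none

Elena → UTC: 10:30–10:45, 12:00–13:30, 13:45–14:45, 15:00–21:00.
Lars → UTC: 06:00–11:15, 12:15–13:00, 15:00–16:45.
Eitan → UTC: 00:30–01:45, 02:15–03:45, 04:00–05:15, 05:30–06:00, 06:45–09:00.
Anders → UTC: 05:00–08:30, 10:00–10:30, 11:00–14:00.
Zheng → UTC: 12:00–21:45, 22:00–23:00.
Dilnoza → UTC: 05:30–07:30, 09:45–10:00, 12:00–13:15.
Elena ∩ Lars: 10:30–10:45, 12:15–13:00, 15:00–16:45.
Elena ∩ Lars ∩ Eitan: (none).
Elena ∩ Lars ∩ Eitan ∩ Anders: (none).
Elena ∩ Lars ∩ Eitan ∩ Anders ∩ Zheng: (none).
Elena ∩ Lars ∩ Eitan ∩ Anders ∩ Zheng ∩ Dilnoza: (none).
Windows ≥ 30 min: (none).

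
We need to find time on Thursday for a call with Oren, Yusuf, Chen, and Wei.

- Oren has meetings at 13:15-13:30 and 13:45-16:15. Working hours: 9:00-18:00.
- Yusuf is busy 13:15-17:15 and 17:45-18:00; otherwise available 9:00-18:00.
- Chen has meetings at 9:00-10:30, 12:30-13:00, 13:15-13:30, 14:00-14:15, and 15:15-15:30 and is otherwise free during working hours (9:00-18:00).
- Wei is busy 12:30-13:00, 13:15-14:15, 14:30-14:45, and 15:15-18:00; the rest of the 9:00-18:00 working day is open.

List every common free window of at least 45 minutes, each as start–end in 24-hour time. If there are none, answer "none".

Oren free within 09:00–18:00: 09:00–13:15, 13:30–13:45, 16:15–18:00.
Yusuf free within 09:00–18:00: 09:00–13:15, 17:15–17:45.
Chen free within 09:00–18:00: 10:30–12:30, 13:00–13:15, 13:30–14:00, 14:15–15:15, 15:30–18:00.
Wei free within 09:00–18:00: 09:00–12:30, 13:00–13:15, 14:15–14:30, 14:45–15:15.
Oren ∩ Yusuf: 09:00–13:15, 17:15–17:45.
Oren ∩ Yusuf ∩ Chen: 10:30–12:30, 13:00–13:15, 17:15–17:45.
Oren ∩ Yusuf ∩ Chen ∩ Wei: 10:30–12:30, 13:00–13:15.
Windows ≥ 45 min: 10:30–12:30.

10:30–12:30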